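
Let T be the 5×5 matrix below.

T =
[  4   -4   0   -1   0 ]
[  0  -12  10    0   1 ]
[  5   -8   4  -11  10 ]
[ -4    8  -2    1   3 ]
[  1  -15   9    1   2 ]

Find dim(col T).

5

Row reduce to echelon form.
R3 ← R3 − (5/4)·R1: [0, -3, 4, -39/4, 10]
R4 ← R4 + R1: [0, 4, -2, 0, 3]
R5 ← R5 − (1/4)·R1: [0, -14, 9, 5/4, 2]
R3 ← R3 − (1/4)·R2: [0, 0, 3/2, -39/4, 39/4]
R4 ← R4 + (1/3)·R2: [0, 0, 4/3, 0, 10/3]
R5 ← R5 − (7/6)·R2: [0, 0, -8/3, 5/4, 5/6]
R4 ← R4 − (8/9)·R3: [0, 0, 0, 26/3, -16/3]
R5 ← R5 + (16/9)·R3: [0, 0, 0, -193/12, 109/6]
R5 ← R5 + (193/104)·R4: [0, 0, 0, 0, 215/26]
Echelon form has 5 nonzero rows, so rank(T) = 5.
The column space has dimension equal to the rank: 5.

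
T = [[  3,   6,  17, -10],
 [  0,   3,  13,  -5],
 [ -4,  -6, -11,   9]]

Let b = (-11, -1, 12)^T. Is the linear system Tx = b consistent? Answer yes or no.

Row reduce the augmented matrix [T | b].
R3 ← R3 + (4/3)·R1: [0, 2, 35/3, -13/3, -8/3]
R3 ← R3 − (2/3)·R2: [0, 0, 3, -1, -2]
The echelon form has 3 nonzero rows, and every pivot lies in the first 4 columns, so rank(T) = rank([T|b]) = 3.
The system is consistent.

yes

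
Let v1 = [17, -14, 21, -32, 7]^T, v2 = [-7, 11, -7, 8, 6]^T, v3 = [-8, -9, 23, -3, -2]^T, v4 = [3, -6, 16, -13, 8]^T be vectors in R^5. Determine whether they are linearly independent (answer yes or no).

yes

Form the matrix with these vectors as rows and row reduce.
R2 ← R2 + (7/17)·R1: [0, 89/17, 28/17, -88/17, 151/17]
R3 ← R3 + (8/17)·R1: [0, -265/17, 559/17, -307/17, 22/17]
R4 ← R4 − (3/17)·R1: [0, -60/17, 209/17, -125/17, 115/17]
R3 ← R3 + (265/89)·R2: [0, 0, 3363/89, -2979/89, 2469/89]
R4 ← R4 + (60/89)·R2: [0, 0, 1193/89, -965/89, 1135/89]
R4 ← R4 − (1193/3363)·R3: [0, 0, 0, 1156/1121, 3264/1121]
4 nonzero rows, so the 4 vectors span a space of dimension 4.
Since 4 = 4, the vectors are linearly independent.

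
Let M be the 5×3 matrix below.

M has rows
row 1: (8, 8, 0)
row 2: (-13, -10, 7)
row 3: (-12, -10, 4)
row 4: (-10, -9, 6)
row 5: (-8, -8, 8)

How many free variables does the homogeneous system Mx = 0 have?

0

Row reduce to echelon form.
R2 ← R2 + (13/8)·R1: [0, 3, 7]
R3 ← R3 + (3/2)·R1: [0, 2, 4]
R4 ← R4 + (5/4)·R1: [0, 1, 6]
R5 ← R5 + R1: [0, 0, 8]
R3 ← R3 − (2/3)·R2: [0, 0, -2/3]
R4 ← R4 − (1/3)·R2: [0, 0, 11/3]
R4 ← R4 + (11/2)·R3: [0, 0, 0]
R5 ← R5 + (12)·R3: [0, 0, 0]
3 nonzero rows, so rank(M) = 3.
M has 3 columns; by rank–nullity, nullity = 3 − 3 = 0.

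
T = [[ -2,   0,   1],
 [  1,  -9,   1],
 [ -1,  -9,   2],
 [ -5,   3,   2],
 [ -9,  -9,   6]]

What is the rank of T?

2

Row reduce to echelon form.
R2 ← R2 + (1/2)·R1: [0, -9, 3/2]
R3 ← R3 − (1/2)·R1: [0, -9, 3/2]
R4 ← R4 − (5/2)·R1: [0, 3, -1/2]
R5 ← R5 − (9/2)·R1: [0, -9, 3/2]
R3 ← R3 − R2: [0, 0, 0]
R4 ← R4 + (1/3)·R2: [0, 0, 0]
R5 ← R5 − R2: [0, 0, 0]
Echelon form has 2 nonzero rows, so rank(T) = 2.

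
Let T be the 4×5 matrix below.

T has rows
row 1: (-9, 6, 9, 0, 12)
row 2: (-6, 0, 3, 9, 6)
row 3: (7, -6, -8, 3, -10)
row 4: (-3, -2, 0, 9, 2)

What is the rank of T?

2

Row reduce to echelon form.
R2 ← R2 − (2/3)·R1: [0, -4, -3, 9, -2]
R3 ← R3 + (7/9)·R1: [0, -4/3, -1, 3, -2/3]
R4 ← R4 − (1/3)·R1: [0, -4, -3, 9, -2]
R3 ← R3 − (1/3)·R2: [0, 0, 0, 0, 0]
R4 ← R4 − R2: [0, 0, 0, 0, 0]
Echelon form has 2 nonzero rows, so rank(T) = 2.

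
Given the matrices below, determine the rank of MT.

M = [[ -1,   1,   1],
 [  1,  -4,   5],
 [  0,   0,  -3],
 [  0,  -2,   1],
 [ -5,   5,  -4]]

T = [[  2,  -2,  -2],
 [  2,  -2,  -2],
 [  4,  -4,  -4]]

First compute MT:
[[  4,  -4,  -4],
 [ 14, -14, -14],
 [-12,  12,  12],
 [  0,   0,   0],
 [-16,  16,  16]]
Now row reduce the product.
R2 ← R2 − (7/2)·R1: [0, 0, 0]
R3 ← R3 + (3)·R1: [0, 0, 0]
R5 ← R5 + (4)·R1: [0, 0, 0]
1 nonzero row, so rank(MT) = 1.

1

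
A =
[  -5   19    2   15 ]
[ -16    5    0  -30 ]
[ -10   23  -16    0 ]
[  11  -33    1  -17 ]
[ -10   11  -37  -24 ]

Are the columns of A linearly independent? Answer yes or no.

Row reduce A to echelon form.
R2 ← R2 − (16/5)·R1: [0, -279/5, -32/5, -78]
R3 ← R3 − (2)·R1: [0, -15, -20, -30]
R4 ← R4 + (11/5)·R1: [0, 44/5, 27/5, 16]
R5 ← R5 − (2)·R1: [0, -27, -41, -54]
R3 ← R3 − (25/93)·R2: [0, 0, -1700/93, -280/31]
R4 ← R4 + (44/279)·R2: [0, 0, 1225/279, 344/93]
R5 ← R5 − (15/31)·R2: [0, 0, -1175/31, -504/31]
R4 ← R4 + (49/204)·R3: [0, 0, 0, 26/17]
R5 ← R5 − (141/68)·R3: [0, 0, 0, 42/17]
R5 ← R5 − (21/13)·R4: [0, 0, 0, 0]
4 pivots among 4 columns.
Every column is a pivot column, so the columns are linearly independent.

yes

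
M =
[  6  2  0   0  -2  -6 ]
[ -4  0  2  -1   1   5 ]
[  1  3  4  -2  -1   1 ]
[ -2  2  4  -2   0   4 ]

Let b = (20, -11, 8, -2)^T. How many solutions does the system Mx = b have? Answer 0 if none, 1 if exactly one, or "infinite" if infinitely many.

Row reduce the augmented matrix [M | b].
R2 ← R2 + (2/3)·R1: [0, 4/3, 2, -1, -1/3, 1, 7/3]
R3 ← R3 − (1/6)·R1: [0, 8/3, 4, -2, -2/3, 2, 14/3]
R4 ← R4 + (1/3)·R1: [0, 8/3, 4, -2, -2/3, 2, 14/3]
R3 ← R3 − (2)·R2: [0, 0, 0, 0, 0, 0, 0]
R4 ← R4 − (2)·R2: [0, 0, 0, 0, 0, 0, 0]
The echelon form has 2 nonzero rows, and every pivot lies in the first 6 columns, so rank(M) = rank([M|b]) = 2.
The system is consistent.
rank = 2 < 6 unknowns, so there are infinitely many solutions.

infinite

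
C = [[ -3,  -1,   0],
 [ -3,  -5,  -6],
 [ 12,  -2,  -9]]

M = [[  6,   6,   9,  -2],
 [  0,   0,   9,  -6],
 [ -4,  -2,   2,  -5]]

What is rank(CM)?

2

First compute CM:
[[-18, -18, -36,  12],
 [  6,  -6, -84,  66],
 [108,  90,  72,  33]]
Now row reduce the product.
R2 ← R2 + (1/3)·R1: [0, -12, -96, 70]
R3 ← R3 + (6)·R1: [0, -18, -144, 105]
R3 ← R3 − (3/2)·R2: [0, 0, 0, 0]
2 nonzero rows, so rank(CM) = 2.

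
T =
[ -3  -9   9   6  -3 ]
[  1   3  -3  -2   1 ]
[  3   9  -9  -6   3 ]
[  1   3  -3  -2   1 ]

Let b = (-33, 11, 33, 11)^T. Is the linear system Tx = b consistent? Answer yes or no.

Row reduce the augmented matrix [T | b].
R2 ← R2 + (1/3)·R1: [0, 0, 0, 0, 0, 0]
R3 ← R3 + R1: [0, 0, 0, 0, 0, 0]
R4 ← R4 + (1/3)·R1: [0, 0, 0, 0, 0, 0]
The echelon form has 1 nonzero rows, and every pivot lies in the first 5 columns, so rank(T) = rank([T|b]) = 1.
The system is consistent.

yes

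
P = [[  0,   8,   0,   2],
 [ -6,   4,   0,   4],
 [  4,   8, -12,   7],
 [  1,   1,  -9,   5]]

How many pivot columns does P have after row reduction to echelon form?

Row reduce to echelon form.
Swap R1 ↔ R2
R3 ← R3 + (2/3)·R1: [0, 32/3, -12, 29/3]
R4 ← R4 + (1/6)·R1: [0, 5/3, -9, 17/3]
R3 ← R3 − (4/3)·R2: [0, 0, -12, 7]
R4 ← R4 − (5/24)·R2: [0, 0, -9, 21/4]
R4 ← R4 − (3/4)·R3: [0, 0, 0, 0]
Echelon form has 3 nonzero rows, so rank(P) = 3.
Each nonzero row contributes one pivot column: 3 pivot columns.

3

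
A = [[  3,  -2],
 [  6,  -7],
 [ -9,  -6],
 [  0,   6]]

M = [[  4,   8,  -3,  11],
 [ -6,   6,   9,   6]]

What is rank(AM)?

First compute AM:
[[ 24,  12, -27,  21],
 [ 66,   6, -81,  24],
 [  0, -108, -27, -135],
 [-36,  36,  54,  36]]
Now row reduce the product.
R2 ← R2 − (11/4)·R1: [0, -27, -27/4, -135/4]
R4 ← R4 + (3/2)·R1: [0, 54, 27/2, 135/2]
R3 ← R3 − (4)·R2: [0, 0, 0, 0]
R4 ← R4 + (2)·R2: [0, 0, 0, 0]
2 nonzero rows, so rank(AM) = 2.

2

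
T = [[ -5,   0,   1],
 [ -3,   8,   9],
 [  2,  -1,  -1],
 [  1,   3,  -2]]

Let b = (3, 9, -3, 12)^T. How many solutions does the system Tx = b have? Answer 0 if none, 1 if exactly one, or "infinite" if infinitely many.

Row reduce the augmented matrix [T | b].
R2 ← R2 − (3/5)·R1: [0, 8, 42/5, 36/5]
R3 ← R3 + (2/5)·R1: [0, -1, -3/5, -9/5]
R4 ← R4 + (1/5)·R1: [0, 3, -9/5, 63/5]
R3 ← R3 + (1/8)·R2: [0, 0, 9/20, -9/10]
R4 ← R4 − (3/8)·R2: [0, 0, -99/20, 99/10]
R4 ← R4 + (11)·R3: [0, 0, 0, 0]
The echelon form has 3 nonzero rows, and every pivot lies in the first 3 columns, so rank(T) = rank([T|b]) = 3.
The system is consistent.
rank = 3 = number of unknowns, so the solution is unique.

1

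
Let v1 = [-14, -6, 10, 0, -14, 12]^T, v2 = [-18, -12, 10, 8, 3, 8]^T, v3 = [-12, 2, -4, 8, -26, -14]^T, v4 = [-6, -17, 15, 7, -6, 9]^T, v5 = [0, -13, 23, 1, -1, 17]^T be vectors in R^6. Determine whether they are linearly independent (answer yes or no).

Form the matrix with these vectors as rows and row reduce.
R2 ← R2 − (9/7)·R1: [0, -30/7, -20/7, 8, 21, -52/7]
R3 ← R3 − (6/7)·R1: [0, 50/7, -88/7, 8, -14, -170/7]
R4 ← R4 − (3/7)·R1: [0, -101/7, 75/7, 7, 0, 27/7]
R3 ← R3 + (5/3)·R2: [0, 0, -52/3, 64/3, 21, -110/3]
R4 ← R4 − (101/30)·R2: [0, 0, 61/3, -299/15, -707/10, 433/15]
R5 ← R5 − (91/30)·R2: [0, 0, 95/3, -349/15, -647/10, 593/15]
R4 ← R4 + (61/52)·R3: [0, 0, 0, 331/65, -11977/260, -1839/130]
R5 ← R5 + (95/52)·R3: [0, 0, 0, 1021/65, -6847/260, -3569/130]
R5 ← R5 − (1021/331)·R4: [0, 0, 0, 0, 38316/331, 5356/331]
5 nonzero rows, so the 5 vectors span a space of dimension 5.
Since 5 = 5, the vectors are linearly independent.

yes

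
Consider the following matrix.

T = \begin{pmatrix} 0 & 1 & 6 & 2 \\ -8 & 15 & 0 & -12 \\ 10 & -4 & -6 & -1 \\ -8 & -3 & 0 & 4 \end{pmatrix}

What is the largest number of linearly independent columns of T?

3

Row reduce to echelon form.
Swap R1 ↔ R2
R3 ← R3 + (5/4)·R1: [0, 59/4, -6, -16]
R4 ← R4 − R1: [0, -18, 0, 16]
R3 ← R3 − (59/4)·R2: [0, 0, -189/2, -91/2]
R4 ← R4 + (18)·R2: [0, 0, 108, 52]
R4 ← R4 + (8/7)·R3: [0, 0, 0, 0]
Echelon form has 3 nonzero rows, so rank(T) = 3.
The rank gives the maximum number of linearly independent columns: 3.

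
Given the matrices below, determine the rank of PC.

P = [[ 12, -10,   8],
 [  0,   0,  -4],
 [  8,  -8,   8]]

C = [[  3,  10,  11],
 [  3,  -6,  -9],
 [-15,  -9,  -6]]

3

First compute PC:
[[-114, 108, 174],
 [ 60,  36,  24],
 [-120,  56, 112]]
Now row reduce the product.
R2 ← R2 + (10/19)·R1: [0, 1764/19, 2196/19]
R3 ← R3 − (20/19)·R1: [0, -1096/19, -1352/19]
R3 ← R3 + (274/441)·R2: [0, 0, 32/49]
3 nonzero rows, so rank(PC) = 3.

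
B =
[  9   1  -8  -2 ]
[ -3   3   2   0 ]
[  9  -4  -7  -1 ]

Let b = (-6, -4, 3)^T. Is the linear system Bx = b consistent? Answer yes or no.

Row reduce the augmented matrix [B | b].
R2 ← R2 + (1/3)·R1: [0, 10/3, -2/3, -2/3, -6]
R3 ← R3 − R1: [0, -5, 1, 1, 9]
R3 ← R3 + (3/2)·R2: [0, 0, 0, 0, 0]
The echelon form has 2 nonzero rows, and every pivot lies in the first 4 columns, so rank(B) = rank([B|b]) = 2.
The system is consistent.

yes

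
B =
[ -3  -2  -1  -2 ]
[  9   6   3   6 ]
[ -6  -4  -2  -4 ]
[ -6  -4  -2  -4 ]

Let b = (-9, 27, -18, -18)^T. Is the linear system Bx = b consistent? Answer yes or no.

yes

Row reduce the augmented matrix [B | b].
R2 ← R2 + (3)·R1: [0, 0, 0, 0, 0]
R3 ← R3 − (2)·R1: [0, 0, 0, 0, 0]
R4 ← R4 − (2)·R1: [0, 0, 0, 0, 0]
The echelon form has 1 nonzero rows, and every pivot lies in the first 4 columns, so rank(B) = rank([B|b]) = 1.
The system is consistent.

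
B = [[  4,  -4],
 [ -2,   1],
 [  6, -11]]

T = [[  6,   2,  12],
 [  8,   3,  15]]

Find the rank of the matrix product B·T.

2

First compute BT:
[[ -8,  -4, -12],
 [ -4,  -1,  -9],
 [-52, -21, -93]]
Now row reduce the product.
R2 ← R2 − (1/2)·R1: [0, 1, -3]
R3 ← R3 − (13/2)·R1: [0, 5, -15]
R3 ← R3 − (5)·R2: [0, 0, 0]
2 nonzero rows, so rank(BT) = 2.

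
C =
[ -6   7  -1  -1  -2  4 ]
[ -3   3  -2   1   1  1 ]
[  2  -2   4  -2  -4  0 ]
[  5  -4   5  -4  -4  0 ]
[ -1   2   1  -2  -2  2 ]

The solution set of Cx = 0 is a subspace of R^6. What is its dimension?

Row reduce to echelon form.
R2 ← R2 − (1/2)·R1: [0, -1/2, -3/2, 3/2, 2, -1]
R3 ← R3 + (1/3)·R1: [0, 1/3, 11/3, -7/3, -14/3, 4/3]
R4 ← R4 + (5/6)·R1: [0, 11/6, 25/6, -29/6, -17/3, 10/3]
R5 ← R5 − (1/6)·R1: [0, 5/6, 7/6, -11/6, -5/3, 4/3]
R3 ← R3 + (2/3)·R2: [0, 0, 8/3, -4/3, -10/3, 2/3]
R4 ← R4 + (11/3)·R2: [0, 0, -4/3, 2/3, 5/3, -1/3]
R5 ← R5 + (5/3)·R2: [0, 0, -4/3, 2/3, 5/3, -1/3]
R4 ← R4 + (1/2)·R3: [0, 0, 0, 0, 0, 0]
R5 ← R5 + (1/2)·R3: [0, 0, 0, 0, 0, 0]
3 nonzero rows, so rank(C) = 3.
C has 6 columns; by rank–nullity, nullity = 6 − 3 = 3.

3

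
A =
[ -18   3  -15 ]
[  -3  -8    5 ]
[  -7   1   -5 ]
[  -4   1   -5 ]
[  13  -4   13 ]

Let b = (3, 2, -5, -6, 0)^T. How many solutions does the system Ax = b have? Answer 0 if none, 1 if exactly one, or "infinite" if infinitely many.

0

Row reduce the augmented matrix [A | b].
R2 ← R2 − (1/6)·R1: [0, -17/2, 15/2, 3/2]
R3 ← R3 − (7/18)·R1: [0, -1/6, 5/6, -37/6]
R4 ← R4 − (2/9)·R1: [0, 1/3, -5/3, -20/3]
R5 ← R5 + (13/18)·R1: [0, -11/6, 13/6, 13/6]
R3 ← R3 − (1/51)·R2: [0, 0, 35/51, -316/51]
R4 ← R4 + (2/51)·R2: [0, 0, -70/51, -337/51]
R5 ← R5 − (11/51)·R2: [0, 0, 28/51, 94/51]
R4 ← R4 + (2)·R3: [0, 0, 0, -19]
R5 ← R5 − (4/5)·R3: [0, 0, 0, 34/5]
R5 ← R5 + (34/95)·R4: [0, 0, 0, 0]
The echelon form has 4 nonzero rows; the last pivot sits in the augmented column, so rank(A) = 3 but rank([A|b]) = 4.
Since the ranks differ, the system is inconsistent.
It has no solutions.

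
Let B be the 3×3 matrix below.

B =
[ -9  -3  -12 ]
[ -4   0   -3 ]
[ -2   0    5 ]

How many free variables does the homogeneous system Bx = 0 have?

0

Row reduce to echelon form.
R2 ← R2 − (4/9)·R1: [0, 4/3, 7/3]
R3 ← R3 − (2/9)·R1: [0, 2/3, 23/3]
R3 ← R3 − (1/2)·R2: [0, 0, 13/2]
3 nonzero rows, so rank(B) = 3.
B has 3 columns; by rank–nullity, nullity = 3 − 3 = 0.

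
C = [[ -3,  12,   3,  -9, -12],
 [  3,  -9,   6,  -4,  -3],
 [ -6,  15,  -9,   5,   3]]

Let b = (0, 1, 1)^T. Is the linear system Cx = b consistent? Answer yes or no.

yes

Row reduce the augmented matrix [C | b].
R2 ← R2 + R1: [0, 3, 9, -13, -15, 1]
R3 ← R3 − (2)·R1: [0, -9, -15, 23, 27, 1]
R3 ← R3 + (3)·R2: [0, 0, 12, -16, -18, 4]
The echelon form has 3 nonzero rows, and every pivot lies in the first 5 columns, so rank(C) = rank([C|b]) = 3.
The system is consistent.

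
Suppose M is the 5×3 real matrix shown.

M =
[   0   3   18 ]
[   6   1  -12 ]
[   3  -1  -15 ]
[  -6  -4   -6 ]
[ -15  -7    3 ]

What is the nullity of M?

1

Row reduce to echelon form.
Swap R1 ↔ R2
R3 ← R3 − (1/2)·R1: [0, -3/2, -9]
R4 ← R4 + R1: [0, -3, -18]
R5 ← R5 + (5/2)·R1: [0, -9/2, -27]
R3 ← R3 + (1/2)·R2: [0, 0, 0]
R4 ← R4 + R2: [0, 0, 0]
R5 ← R5 + (3/2)·R2: [0, 0, 0]
2 nonzero rows, so rank(M) = 2.
M has 3 columns; by rank–nullity, nullity = 3 − 2 = 1.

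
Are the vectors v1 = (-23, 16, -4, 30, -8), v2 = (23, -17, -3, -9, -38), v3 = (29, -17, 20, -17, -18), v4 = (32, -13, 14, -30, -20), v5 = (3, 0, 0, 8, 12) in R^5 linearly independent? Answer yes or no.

Form the matrix with these vectors as rows and row reduce.
R2 ← R2 + R1: [0, -1, -7, 21, -46]
R3 ← R3 + (29/23)·R1: [0, 73/23, 344/23, 479/23, -646/23]
R4 ← R4 + (32/23)·R1: [0, 213/23, 194/23, 270/23, -716/23]
R5 ← R5 + (3/23)·R1: [0, 48/23, -12/23, 274/23, 252/23]
R3 ← R3 + (73/23)·R2: [0, 0, -167/23, 2012/23, -4004/23]
R4 ← R4 + (213/23)·R2: [0, 0, -1297/23, 4743/23, -10514/23]
R5 ← R5 + (48/23)·R2: [0, 0, -348/23, 1282/23, -1956/23]
R4 ← R4 − (1297/167)·R3: [0, 0, 0, -79021/167, 149450/167]
R5 ← R5 − (348/167)·R3: [0, 0, 0, -21134/167, 46380/167]
R5 ← R5 − (21134/79021)·R4: [0, 0, 0, 0, 3033040/79021]
5 nonzero rows, so the 5 vectors span a space of dimension 5.
Since 5 = 5, the vectors are linearly independent.

yes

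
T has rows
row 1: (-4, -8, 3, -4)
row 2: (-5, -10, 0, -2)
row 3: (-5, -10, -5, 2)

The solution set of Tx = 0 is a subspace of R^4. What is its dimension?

Row reduce to echelon form.
R2 ← R2 − (5/4)·R1: [0, 0, -15/4, 3]
R3 ← R3 − (5/4)·R1: [0, 0, -35/4, 7]
R3 ← R3 − (7/3)·R2: [0, 0, 0, 0]
2 nonzero rows, so rank(T) = 2.
T has 4 columns; by rank–nullity, nullity = 4 − 2 = 2.

2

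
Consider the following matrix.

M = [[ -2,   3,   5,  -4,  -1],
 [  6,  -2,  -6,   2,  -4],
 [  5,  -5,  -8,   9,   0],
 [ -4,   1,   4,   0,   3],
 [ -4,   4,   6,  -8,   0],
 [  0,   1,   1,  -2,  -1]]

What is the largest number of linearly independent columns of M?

Row reduce to echelon form.
R2 ← R2 + (3)·R1: [0, 7, 9, -10, -7]
R3 ← R3 + (5/2)·R1: [0, 5/2, 9/2, -1, -5/2]
R4 ← R4 − (2)·R1: [0, -5, -6, 8, 5]
R5 ← R5 − (2)·R1: [0, -2, -4, 0, 2]
R3 ← R3 − (5/14)·R2: [0, 0, 9/7, 18/7, 0]
R4 ← R4 + (5/7)·R2: [0, 0, 3/7, 6/7, 0]
R5 ← R5 + (2/7)·R2: [0, 0, -10/7, -20/7, 0]
R6 ← R6 − (1/7)·R2: [0, 0, -2/7, -4/7, 0]
R4 ← R4 − (1/3)·R3: [0, 0, 0, 0, 0]
R5 ← R5 + (10/9)·R3: [0, 0, 0, 0, 0]
R6 ← R6 + (2/9)·R3: [0, 0, 0, 0, 0]
Echelon form has 3 nonzero rows, so rank(M) = 3.
The rank gives the maximum number of linearly independent columns: 3.

3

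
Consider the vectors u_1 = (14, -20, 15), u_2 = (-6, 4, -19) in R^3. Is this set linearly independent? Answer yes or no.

Form the matrix with these vectors as rows and row reduce.
R2 ← R2 + (3/7)·R1: [0, -32/7, -88/7]
2 nonzero rows, so the 2 vectors span a space of dimension 2.
Since 2 = 2, the vectors are linearly independent.

yes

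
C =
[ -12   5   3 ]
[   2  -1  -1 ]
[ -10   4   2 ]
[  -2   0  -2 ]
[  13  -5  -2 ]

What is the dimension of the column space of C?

2

Row reduce to echelon form.
R2 ← R2 + (1/6)·R1: [0, -1/6, -1/2]
R3 ← R3 − (5/6)·R1: [0, -1/6, -1/2]
R4 ← R4 − (1/6)·R1: [0, -5/6, -5/2]
R5 ← R5 + (13/12)·R1: [0, 5/12, 5/4]
R3 ← R3 − R2: [0, 0, 0]
R4 ← R4 − (5)·R2: [0, 0, 0]
R5 ← R5 + (5/2)·R2: [0, 0, 0]
Echelon form has 2 nonzero rows, so rank(C) = 2.
The column space has dimension equal to the rank: 2.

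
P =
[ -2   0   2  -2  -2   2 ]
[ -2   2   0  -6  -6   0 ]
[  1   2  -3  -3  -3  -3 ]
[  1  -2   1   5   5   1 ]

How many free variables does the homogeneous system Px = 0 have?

Row reduce to echelon form.
R2 ← R2 − R1: [0, 2, -2, -4, -4, -2]
R3 ← R3 + (1/2)·R1: [0, 2, -2, -4, -4, -2]
R4 ← R4 + (1/2)·R1: [0, -2, 2, 4, 4, 2]
R3 ← R3 − R2: [0, 0, 0, 0, 0, 0]
R4 ← R4 + R2: [0, 0, 0, 0, 0, 0]
2 nonzero rows, so rank(P) = 2.
P has 6 columns; by rank–nullity, nullity = 6 − 2 = 4.

4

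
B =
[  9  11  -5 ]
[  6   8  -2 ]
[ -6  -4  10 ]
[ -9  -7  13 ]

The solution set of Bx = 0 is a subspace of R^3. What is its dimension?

1

Row reduce to echelon form.
R2 ← R2 − (2/3)·R1: [0, 2/3, 4/3]
R3 ← R3 + (2/3)·R1: [0, 10/3, 20/3]
R4 ← R4 + R1: [0, 4, 8]
R3 ← R3 − (5)·R2: [0, 0, 0]
R4 ← R4 − (6)·R2: [0, 0, 0]
2 nonzero rows, so rank(B) = 2.
B has 3 columns; by rank–nullity, nullity = 3 − 2 = 1.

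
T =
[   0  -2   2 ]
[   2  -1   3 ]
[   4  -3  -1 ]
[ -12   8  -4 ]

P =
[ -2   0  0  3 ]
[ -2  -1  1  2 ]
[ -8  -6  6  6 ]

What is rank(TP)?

First compute TP:
[[-12, -10,  10,   8],
 [-26, -17,  17,  22],
 [  6,   9,  -9,   0],
 [ 40,  16, -16, -44]]
Now row reduce the product.
R2 ← R2 − (13/6)·R1: [0, 14/3, -14/3, 14/3]
R3 ← R3 + (1/2)·R1: [0, 4, -4, 4]
R4 ← R4 + (10/3)·R1: [0, -52/3, 52/3, -52/3]
R3 ← R3 − (6/7)·R2: [0, 0, 0, 0]
R4 ← R4 + (26/7)·R2: [0, 0, 0, 0]
2 nonzero rows, so rank(TP) = 2.

2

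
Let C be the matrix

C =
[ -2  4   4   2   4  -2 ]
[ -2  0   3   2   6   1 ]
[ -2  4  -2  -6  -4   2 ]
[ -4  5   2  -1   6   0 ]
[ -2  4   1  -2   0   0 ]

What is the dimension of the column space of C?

Row reduce to echelon form.
R2 ← R2 − R1: [0, -4, -1, 0, 2, 3]
R3 ← R3 − R1: [0, 0, -6, -8, -8, 4]
R4 ← R4 − (2)·R1: [0, -3, -6, -5, -2, 4]
R5 ← R5 − R1: [0, 0, -3, -4, -4, 2]
R4 ← R4 − (3/4)·R2: [0, 0, -21/4, -5, -7/2, 7/4]
R4 ← R4 − (7/8)·R3: [0, 0, 0, 2, 7/2, -7/4]
R5 ← R5 − (1/2)·R3: [0, 0, 0, 0, 0, 0]
Echelon form has 4 nonzero rows, so rank(C) = 4.
The column space has dimension equal to the rank: 4.

4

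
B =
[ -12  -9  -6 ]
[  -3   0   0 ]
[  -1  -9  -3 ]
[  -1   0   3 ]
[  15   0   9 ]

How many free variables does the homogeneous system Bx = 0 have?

Row reduce to echelon form.
R2 ← R2 − (1/4)·R1: [0, 9/4, 3/2]
R3 ← R3 − (1/12)·R1: [0, -33/4, -5/2]
R4 ← R4 − (1/12)·R1: [0, 3/4, 7/2]
R5 ← R5 + (5/4)·R1: [0, -45/4, 3/2]
R3 ← R3 + (11/3)·R2: [0, 0, 3]
R4 ← R4 − (1/3)·R2: [0, 0, 3]
R5 ← R5 + (5)·R2: [0, 0, 9]
R4 ← R4 − R3: [0, 0, 0]
R5 ← R5 − (3)·R3: [0, 0, 0]
3 nonzero rows, so rank(B) = 3.
B has 3 columns; by rank–nullity, nullity = 3 − 3 = 0.

0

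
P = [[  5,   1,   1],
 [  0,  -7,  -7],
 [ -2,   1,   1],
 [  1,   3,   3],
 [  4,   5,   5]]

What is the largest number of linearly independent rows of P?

Row reduce to echelon form.
R3 ← R3 + (2/5)·R1: [0, 7/5, 7/5]
R4 ← R4 − (1/5)·R1: [0, 14/5, 14/5]
R5 ← R5 − (4/5)·R1: [0, 21/5, 21/5]
R3 ← R3 + (1/5)·R2: [0, 0, 0]
R4 ← R4 + (2/5)·R2: [0, 0, 0]
R5 ← R5 + (3/5)·R2: [0, 0, 0]
Echelon form has 2 nonzero rows, so rank(P) = 2.
The rank gives the maximum number of linearly independent rows: 2.

2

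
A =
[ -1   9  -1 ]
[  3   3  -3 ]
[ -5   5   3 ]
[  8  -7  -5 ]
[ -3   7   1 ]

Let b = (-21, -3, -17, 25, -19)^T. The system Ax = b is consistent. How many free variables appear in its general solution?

Row reduce the augmented matrix [A | b].
R2 ← R2 + (3)·R1: [0, 30, -6, -66]
R3 ← R3 − (5)·R1: [0, -40, 8, 88]
R4 ← R4 + (8)·R1: [0, 65, -13, -143]
R5 ← R5 − (3)·R1: [0, -20, 4, 44]
R3 ← R3 + (4/3)·R2: [0, 0, 0, 0]
R4 ← R4 − (13/6)·R2: [0, 0, 0, 0]
R5 ← R5 + (2/3)·R2: [0, 0, 0, 0]
The echelon form has 2 nonzero rows, and every pivot lies in the first 3 columns, so rank(A) = rank([A|b]) = 2.
The system is consistent.
Free variables = (unknowns) − (rank) = 3 − 2 = 1.

1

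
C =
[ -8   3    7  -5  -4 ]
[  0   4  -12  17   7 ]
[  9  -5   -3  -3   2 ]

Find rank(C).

Row reduce to echelon form.
R3 ← R3 + (9/8)·R1: [0, -13/8, 39/8, -69/8, -5/2]
R3 ← R3 + (13/32)·R2: [0, 0, 0, -55/32, 11/32]
Echelon form has 3 nonzero rows, so rank(C) = 3.

3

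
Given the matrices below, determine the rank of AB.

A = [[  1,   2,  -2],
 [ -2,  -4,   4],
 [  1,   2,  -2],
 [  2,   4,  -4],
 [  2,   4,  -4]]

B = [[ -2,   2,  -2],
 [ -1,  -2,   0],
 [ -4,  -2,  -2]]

1

First compute AB:
[[  4,   2,   2],
 [ -8,  -4,  -4],
 [  4,   2,   2],
 [  8,   4,   4],
 [  8,   4,   4]]
Now row reduce the product.
R2 ← R2 + (2)·R1: [0, 0, 0]
R3 ← R3 − R1: [0, 0, 0]
R4 ← R4 − (2)·R1: [0, 0, 0]
R5 ← R5 − (2)·R1: [0, 0, 0]
1 nonzero row, so rank(AB) = 1.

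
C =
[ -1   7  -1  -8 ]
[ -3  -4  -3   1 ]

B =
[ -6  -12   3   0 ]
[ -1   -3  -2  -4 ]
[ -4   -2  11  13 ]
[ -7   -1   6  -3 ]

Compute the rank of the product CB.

First compute CB:
[[ 59,   1, -76, -17],
 [ 27,  53, -28, -26]]
Now row reduce the product.
R2 ← R2 − (27/59)·R1: [0, 3100/59, 400/59, -1075/59]
2 nonzero rows, so rank(CB) = 2.

2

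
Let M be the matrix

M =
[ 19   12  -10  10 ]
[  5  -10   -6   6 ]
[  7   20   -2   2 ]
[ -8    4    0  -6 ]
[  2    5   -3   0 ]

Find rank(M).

Row reduce to echelon form.
R2 ← R2 − (5/19)·R1: [0, -250/19, -64/19, 64/19]
R3 ← R3 − (7/19)·R1: [0, 296/19, 32/19, -32/19]
R4 ← R4 + (8/19)·R1: [0, 172/19, -80/19, -34/19]
R5 ← R5 − (2/19)·R1: [0, 71/19, -37/19, -20/19]
R3 ← R3 + (148/125)·R2: [0, 0, -288/125, 288/125]
R4 ← R4 + (86/125)·R2: [0, 0, -816/125, 66/125]
R5 ← R5 + (71/250)·R2: [0, 0, -363/125, -12/125]
R4 ← R4 − (17/6)·R3: [0, 0, 0, -6]
R5 ← R5 − (121/96)·R3: [0, 0, 0, -3]
R5 ← R5 − (1/2)·R4: [0, 0, 0, 0]
Echelon form has 4 nonzero rows, so rank(M) = 4.

4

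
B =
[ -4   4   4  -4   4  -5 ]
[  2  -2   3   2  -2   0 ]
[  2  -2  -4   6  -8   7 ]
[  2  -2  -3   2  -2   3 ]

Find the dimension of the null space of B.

Row reduce to echelon form.
R2 ← R2 + (1/2)·R1: [0, 0, 5, 0, 0, -5/2]
R3 ← R3 + (1/2)·R1: [0, 0, -2, 4, -6, 9/2]
R4 ← R4 + (1/2)·R1: [0, 0, -1, 0, 0, 1/2]
R3 ← R3 + (2/5)·R2: [0, 0, 0, 4, -6, 7/2]
R4 ← R4 + (1/5)·R2: [0, 0, 0, 0, 0, 0]
3 nonzero rows, so rank(B) = 3.
B has 6 columns; by rank–nullity, nullity = 6 − 3 = 3.

3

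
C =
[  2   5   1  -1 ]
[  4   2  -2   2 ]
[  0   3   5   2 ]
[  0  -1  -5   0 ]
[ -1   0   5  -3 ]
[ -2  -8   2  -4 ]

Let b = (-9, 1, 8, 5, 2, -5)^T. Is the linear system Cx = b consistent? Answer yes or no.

no

Row reduce the augmented matrix [C | b].
R2 ← R2 − (2)·R1: [0, -8, -4, 4, 19]
R5 ← R5 + (1/2)·R1: [0, 5/2, 11/2, -7/2, -5/2]
R6 ← R6 + R1: [0, -3, 3, -5, -14]
R3 ← R3 + (3/8)·R2: [0, 0, 7/2, 7/2, 121/8]
R4 ← R4 − (1/8)·R2: [0, 0, -9/2, -1/2, 21/8]
R5 ← R5 + (5/16)·R2: [0, 0, 17/4, -9/4, 55/16]
R6 ← R6 − (3/8)·R2: [0, 0, 9/2, -13/2, -169/8]
R4 ← R4 + (9/7)·R3: [0, 0, 0, 4, 309/14]
R5 ← R5 − (17/14)·R3: [0, 0, 0, -13/2, -209/14]
R6 ← R6 − (9/7)·R3: [0, 0, 0, -11, -284/7]
R5 ← R5 + (13/8)·R4: [0, 0, 0, 0, 335/16]
R6 ← R6 + (11/4)·R4: [0, 0, 0, 0, 161/8]
R6 ← R6 − (322/335)·R5: [0, 0, 0, 0, 0]
The echelon form has 5 nonzero rows; the last pivot sits in the augmented column, so rank(C) = 4 but rank([C|b]) = 5.
Since the ranks differ, the system is inconsistent.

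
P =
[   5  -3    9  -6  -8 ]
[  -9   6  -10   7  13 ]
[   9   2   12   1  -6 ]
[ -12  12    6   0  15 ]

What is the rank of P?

Row reduce to echelon form.
R2 ← R2 + (9/5)·R1: [0, 3/5, 31/5, -19/5, -7/5]
R3 ← R3 − (9/5)·R1: [0, 37/5, -21/5, 59/5, 42/5]
R4 ← R4 + (12/5)·R1: [0, 24/5, 138/5, -72/5, -21/5]
R3 ← R3 − (37/3)·R2: [0, 0, -242/3, 176/3, 77/3]
R4 ← R4 − (8)·R2: [0, 0, -22, 16, 7]
R4 ← R4 − (3/11)·R3: [0, 0, 0, 0, 0]
Echelon form has 3 nonzero rows, so rank(P) = 3.

3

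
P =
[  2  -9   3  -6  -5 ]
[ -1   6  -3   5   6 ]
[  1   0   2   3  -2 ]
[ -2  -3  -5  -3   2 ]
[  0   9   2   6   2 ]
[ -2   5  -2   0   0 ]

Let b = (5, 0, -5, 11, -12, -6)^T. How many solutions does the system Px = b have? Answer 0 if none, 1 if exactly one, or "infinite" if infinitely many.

1

Row reduce the augmented matrix [P | b].
R2 ← R2 + (1/2)·R1: [0, 3/2, -3/2, 2, 7/2, 5/2]
R3 ← R3 − (1/2)·R1: [0, 9/2, 1/2, 6, 1/2, -15/2]
R4 ← R4 + R1: [0, -12, -2, -9, -3, 16]
R6 ← R6 + R1: [0, -4, 1, -6, -5, -1]
R3 ← R3 − (3)·R2: [0, 0, 5, 0, -10, -15]
R4 ← R4 + (8)·R2: [0, 0, -14, 7, 25, 36]
R5 ← R5 − (6)·R2: [0, 0, 11, -6, -19, -27]
R6 ← R6 + (8/3)·R2: [0, 0, -3, -2/3, 13/3, 17/3]
R4 ← R4 + (14/5)·R3: [0, 0, 0, 7, -3, -6]
R5 ← R5 − (11/5)·R3: [0, 0, 0, -6, 3, 6]
R6 ← R6 + (3/5)·R3: [0, 0, 0, -2/3, -5/3, -10/3]
R5 ← R5 + (6/7)·R4: [0, 0, 0, 0, 3/7, 6/7]
R6 ← R6 + (2/21)·R4: [0, 0, 0, 0, -41/21, -82/21]
R6 ← R6 + (41/9)·R5: [0, 0, 0, 0, 0, 0]
The echelon form has 5 nonzero rows, and every pivot lies in the first 5 columns, so rank(P) = rank([P|b]) = 5.
The system is consistent.
rank = 5 = number of unknowns, so the solution is unique.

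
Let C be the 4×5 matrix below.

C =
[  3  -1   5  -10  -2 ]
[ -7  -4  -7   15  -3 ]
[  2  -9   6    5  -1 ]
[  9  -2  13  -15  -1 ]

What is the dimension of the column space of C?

Row reduce to echelon form.
R2 ← R2 + (7/3)·R1: [0, -19/3, 14/3, -25/3, -23/3]
R3 ← R3 − (2/3)·R1: [0, -25/3, 8/3, 35/3, 1/3]
R4 ← R4 − (3)·R1: [0, 1, -2, 15, 5]
R3 ← R3 − (25/19)·R2: [0, 0, -66/19, 430/19, 198/19]
R4 ← R4 + (3/19)·R2: [0, 0, -24/19, 260/19, 72/19]
R4 ← R4 − (4/11)·R3: [0, 0, 0, 60/11, 0]
Echelon form has 4 nonzero rows, so rank(C) = 4.
The column space has dimension equal to the rank: 4.

4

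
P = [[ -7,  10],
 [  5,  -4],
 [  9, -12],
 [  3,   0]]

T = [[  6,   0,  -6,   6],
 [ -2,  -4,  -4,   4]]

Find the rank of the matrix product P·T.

2

First compute PT:
[[-62, -40,   2,  -2],
 [ 38,  16, -14,  14],
 [ 78,  48,  -6,   6],
 [ 18,   0, -18,  18]]
Now row reduce the product.
R2 ← R2 + (19/31)·R1: [0, -264/31, -396/31, 396/31]
R3 ← R3 + (39/31)·R1: [0, -72/31, -108/31, 108/31]
R4 ← R4 + (9/31)·R1: [0, -360/31, -540/31, 540/31]
R3 ← R3 − (3/11)·R2: [0, 0, 0, 0]
R4 ← R4 − (15/11)·R2: [0, 0, 0, 0]
2 nonzero rows, so rank(PT) = 2.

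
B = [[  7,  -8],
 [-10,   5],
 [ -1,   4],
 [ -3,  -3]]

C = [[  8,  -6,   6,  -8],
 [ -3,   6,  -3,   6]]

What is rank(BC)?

2

First compute BC:
[[ 80, -90,  66, -104],
 [-95,  90, -75, 110],
 [-20,  30, -18,  32],
 [-15,   0,  -9,   6]]
Now row reduce the product.
R2 ← R2 + (19/16)·R1: [0, -135/8, 27/8, -27/2]
R3 ← R3 + (1/4)·R1: [0, 15/2, -3/2, 6]
R4 ← R4 + (3/16)·R1: [0, -135/8, 27/8, -27/2]
R3 ← R3 + (4/9)·R2: [0, 0, 0, 0]
R4 ← R4 − R2: [0, 0, 0, 0]
2 nonzero rows, so rank(BC) = 2.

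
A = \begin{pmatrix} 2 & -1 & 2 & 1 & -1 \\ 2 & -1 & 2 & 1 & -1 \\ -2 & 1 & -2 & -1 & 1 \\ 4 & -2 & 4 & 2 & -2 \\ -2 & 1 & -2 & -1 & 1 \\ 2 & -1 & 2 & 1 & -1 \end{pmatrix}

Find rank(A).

Row reduce to echelon form.
R2 ← R2 − R1: [0, 0, 0, 0, 0]
R3 ← R3 + R1: [0, 0, 0, 0, 0]
R4 ← R4 − (2)·R1: [0, 0, 0, 0, 0]
R5 ← R5 + R1: [0, 0, 0, 0, 0]
R6 ← R6 − R1: [0, 0, 0, 0, 0]
Echelon form has 1 nonzero row, so rank(A) = 1.

1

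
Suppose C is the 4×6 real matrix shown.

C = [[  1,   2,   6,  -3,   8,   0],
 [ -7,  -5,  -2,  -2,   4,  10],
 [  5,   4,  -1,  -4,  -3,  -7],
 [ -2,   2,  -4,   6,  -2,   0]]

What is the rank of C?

4

Row reduce to echelon form.
R2 ← R2 + (7)·R1: [0, 9, 40, -23, 60, 10]
R3 ← R3 − (5)·R1: [0, -6, -31, 11, -43, -7]
R4 ← R4 + (2)·R1: [0, 6, 8, 0, 14, 0]
R3 ← R3 + (2/3)·R2: [0, 0, -13/3, -13/3, -3, -1/3]
R4 ← R4 − (2/3)·R2: [0, 0, -56/3, 46/3, -26, -20/3]
R4 ← R4 − (56/13)·R3: [0, 0, 0, 34, -170/13, -68/13]
Echelon form has 4 nonzero rows, so rank(C) = 4.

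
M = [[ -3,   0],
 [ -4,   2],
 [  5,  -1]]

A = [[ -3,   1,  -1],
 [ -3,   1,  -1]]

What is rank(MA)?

First compute MA:
[[  9,  -3,   3],
 [  6,  -2,   2],
 [-12,   4,  -4]]
Now row reduce the product.
R2 ← R2 − (2/3)·R1: [0, 0, 0]
R3 ← R3 + (4/3)·R1: [0, 0, 0]
1 nonzero row, so rank(MA) = 1.

1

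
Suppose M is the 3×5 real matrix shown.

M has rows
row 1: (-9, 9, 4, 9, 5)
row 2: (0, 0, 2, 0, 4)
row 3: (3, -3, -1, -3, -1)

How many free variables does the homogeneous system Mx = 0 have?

3

Row reduce to echelon form.
R3 ← R3 + (1/3)·R1: [0, 0, 1/3, 0, 2/3]
R3 ← R3 − (1/6)·R2: [0, 0, 0, 0, 0]
2 nonzero rows, so rank(M) = 2.
M has 5 columns; by rank–nullity, nullity = 5 − 2 = 3.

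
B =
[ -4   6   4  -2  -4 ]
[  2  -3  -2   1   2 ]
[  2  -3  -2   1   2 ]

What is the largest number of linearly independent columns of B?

1

Row reduce to echelon form.
R2 ← R2 + (1/2)·R1: [0, 0, 0, 0, 0]
R3 ← R3 + (1/2)·R1: [0, 0, 0, 0, 0]
Echelon form has 1 nonzero row, so rank(B) = 1.
The rank gives the maximum number of linearly independent columns: 1.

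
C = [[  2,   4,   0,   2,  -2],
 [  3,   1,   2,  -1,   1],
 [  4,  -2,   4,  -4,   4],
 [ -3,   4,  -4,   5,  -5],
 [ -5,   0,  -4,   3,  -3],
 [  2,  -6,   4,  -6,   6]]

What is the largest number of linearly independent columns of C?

2

Row reduce to echelon form.
R2 ← R2 − (3/2)·R1: [0, -5, 2, -4, 4]
R3 ← R3 − (2)·R1: [0, -10, 4, -8, 8]
R4 ← R4 + (3/2)·R1: [0, 10, -4, 8, -8]
R5 ← R5 + (5/2)·R1: [0, 10, -4, 8, -8]
R6 ← R6 − R1: [0, -10, 4, -8, 8]
R3 ← R3 − (2)·R2: [0, 0, 0, 0, 0]
R4 ← R4 + (2)·R2: [0, 0, 0, 0, 0]
R5 ← R5 + (2)·R2: [0, 0, 0, 0, 0]
R6 ← R6 − (2)·R2: [0, 0, 0, 0, 0]
Echelon form has 2 nonzero rows, so rank(C) = 2.
The rank gives the maximum number of linearly independent columns: 2.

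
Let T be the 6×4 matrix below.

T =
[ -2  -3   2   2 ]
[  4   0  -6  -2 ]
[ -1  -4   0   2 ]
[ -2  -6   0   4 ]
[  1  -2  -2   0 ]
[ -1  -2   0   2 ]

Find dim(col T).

Row reduce to echelon form.
R2 ← R2 + (2)·R1: [0, -6, -2, 2]
R3 ← R3 − (1/2)·R1: [0, -5/2, -1, 1]
R4 ← R4 − R1: [0, -3, -2, 2]
R5 ← R5 + (1/2)·R1: [0, -7/2, -1, 1]
R6 ← R6 − (1/2)·R1: [0, -1/2, -1, 1]
R3 ← R3 − (5/12)·R2: [0, 0, -1/6, 1/6]
R4 ← R4 − (1/2)·R2: [0, 0, -1, 1]
R5 ← R5 − (7/12)·R2: [0, 0, 1/6, -1/6]
R6 ← R6 − (1/12)·R2: [0, 0, -5/6, 5/6]
R4 ← R4 − (6)·R3: [0, 0, 0, 0]
R5 ← R5 + R3: [0, 0, 0, 0]
R6 ← R6 − (5)·R3: [0, 0, 0, 0]
Echelon form has 3 nonzero rows, so rank(T) = 3.
The column space has dimension equal to the rank: 3.

3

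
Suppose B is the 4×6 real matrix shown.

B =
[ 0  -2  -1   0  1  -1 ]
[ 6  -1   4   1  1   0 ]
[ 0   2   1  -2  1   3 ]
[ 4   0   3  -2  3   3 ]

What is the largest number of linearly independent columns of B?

Row reduce to echelon form.
Swap R1 ↔ R2
R4 ← R4 − (2/3)·R1: [0, 2/3, 1/3, -8/3, 7/3, 3]
R3 ← R3 + R2: [0, 0, 0, -2, 2, 2]
R4 ← R4 + (1/3)·R2: [0, 0, 0, -8/3, 8/3, 8/3]
R4 ← R4 − (4/3)·R3: [0, 0, 0, 0, 0, 0]
Echelon form has 3 nonzero rows, so rank(B) = 3.
The rank gives the maximum number of linearly independent columns: 3.

3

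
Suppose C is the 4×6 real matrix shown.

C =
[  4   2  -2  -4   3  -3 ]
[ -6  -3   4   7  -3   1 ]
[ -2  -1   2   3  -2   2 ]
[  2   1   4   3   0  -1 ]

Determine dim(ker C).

Row reduce to echelon form.
R2 ← R2 + (3/2)·R1: [0, 0, 1, 1, 3/2, -7/2]
R3 ← R3 + (1/2)·R1: [0, 0, 1, 1, -1/2, 1/2]
R4 ← R4 − (1/2)·R1: [0, 0, 5, 5, -3/2, 1/2]
R3 ← R3 − R2: [0, 0, 0, 0, -2, 4]
R4 ← R4 − (5)·R2: [0, 0, 0, 0, -9, 18]
R4 ← R4 − (9/2)·R3: [0, 0, 0, 0, 0, 0]
3 nonzero rows, so rank(C) = 3.
C has 6 columns; by rank–nullity, nullity = 6 − 3 = 3.

3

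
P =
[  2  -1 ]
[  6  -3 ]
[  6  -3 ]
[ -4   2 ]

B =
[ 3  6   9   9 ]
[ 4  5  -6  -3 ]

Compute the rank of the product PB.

1

First compute PB:
[[  2,   7,  24,  21],
 [  6,  21,  72,  63],
 [  6,  21,  72,  63],
 [ -4, -14, -48, -42]]
Now row reduce the product.
R2 ← R2 − (3)·R1: [0, 0, 0, 0]
R3 ← R3 − (3)·R1: [0, 0, 0, 0]
R4 ← R4 + (2)·R1: [0, 0, 0, 0]
1 nonzero row, so rank(PB) = 1.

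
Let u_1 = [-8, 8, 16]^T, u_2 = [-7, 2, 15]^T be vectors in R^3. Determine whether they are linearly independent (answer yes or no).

Form the matrix with these vectors as rows and row reduce.
R2 ← R2 − (7/8)·R1: [0, -5, 1]
2 nonzero rows, so the 2 vectors span a space of dimension 2.
Since 2 = 2, the vectors are linearly independent.

yes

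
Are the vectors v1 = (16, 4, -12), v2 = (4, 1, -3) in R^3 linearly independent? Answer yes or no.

Form the matrix with these vectors as rows and row reduce.
R2 ← R2 − (1/4)·R1: [0, 0, 0]
1 nonzero row, so the 2 vectors span a space of dimension 1.
Since 1 < 2, the vectors are linearly dependent.

no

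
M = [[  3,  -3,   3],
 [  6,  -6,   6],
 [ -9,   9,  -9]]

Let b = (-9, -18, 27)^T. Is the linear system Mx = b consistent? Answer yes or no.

Row reduce the augmented matrix [M | b].
R2 ← R2 − (2)·R1: [0, 0, 0, 0]
R3 ← R3 + (3)·R1: [0, 0, 0, 0]
The echelon form has 1 nonzero rows, and every pivot lies in the first 3 columns, so rank(M) = rank([M|b]) = 1.
The system is consistent.

yes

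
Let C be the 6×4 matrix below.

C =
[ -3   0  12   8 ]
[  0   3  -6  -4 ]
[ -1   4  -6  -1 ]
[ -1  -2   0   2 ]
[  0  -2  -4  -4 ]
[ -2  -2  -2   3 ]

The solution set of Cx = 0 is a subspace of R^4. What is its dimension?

0

Row reduce to echelon form.
R3 ← R3 − (1/3)·R1: [0, 4, -10, -11/3]
R4 ← R4 − (1/3)·R1: [0, -2, -4, -2/3]
R6 ← R6 − (2/3)·R1: [0, -2, -10, -7/3]
R3 ← R3 − (4/3)·R2: [0, 0, -2, 5/3]
R4 ← R4 + (2/3)·R2: [0, 0, -8, -10/3]
R5 ← R5 + (2/3)·R2: [0, 0, -8, -20/3]
R6 ← R6 + (2/3)·R2: [0, 0, -14, -5]
R4 ← R4 − (4)·R3: [0, 0, 0, -10]
R5 ← R5 − (4)·R3: [0, 0, 0, -40/3]
R6 ← R6 − (7)·R3: [0, 0, 0, -50/3]
R5 ← R5 − (4/3)·R4: [0, 0, 0, 0]
R6 ← R6 − (5/3)·R4: [0, 0, 0, 0]
4 nonzero rows, so rank(C) = 4.
C has 4 columns; by rank–nullity, nullity = 4 − 4 = 0.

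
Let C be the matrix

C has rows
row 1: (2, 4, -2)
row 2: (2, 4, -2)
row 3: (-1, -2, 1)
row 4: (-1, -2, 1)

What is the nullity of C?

2

Row reduce to echelon form.
R2 ← R2 − R1: [0, 0, 0]
R3 ← R3 + (1/2)·R1: [0, 0, 0]
R4 ← R4 + (1/2)·R1: [0, 0, 0]
1 nonzero row, so rank(C) = 1.
C has 3 columns; by rank–nullity, nullity = 3 − 1 = 2.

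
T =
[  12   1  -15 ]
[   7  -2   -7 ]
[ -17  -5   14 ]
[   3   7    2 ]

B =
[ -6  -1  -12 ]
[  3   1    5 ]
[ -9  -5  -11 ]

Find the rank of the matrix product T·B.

2

First compute TB:
[[ 66,  64,  26],
 [ 15,  26, -17],
 [-39, -58,  25],
 [-15,  -6, -23]]
Now row reduce the product.
R2 ← R2 − (5/22)·R1: [0, 126/11, -252/11]
R3 ← R3 + (13/22)·R1: [0, -222/11, 444/11]
R4 ← R4 + (5/22)·R1: [0, 94/11, -188/11]
R3 ← R3 + (37/21)·R2: [0, 0, 0]
R4 ← R4 − (47/63)·R2: [0, 0, 0]
2 nonzero rows, so rank(TB) = 2.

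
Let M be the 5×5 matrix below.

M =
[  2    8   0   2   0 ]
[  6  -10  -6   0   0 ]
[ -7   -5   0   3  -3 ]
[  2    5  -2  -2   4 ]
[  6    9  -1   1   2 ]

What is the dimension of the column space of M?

5

Row reduce to echelon form.
R2 ← R2 − (3)·R1: [0, -34, -6, -6, 0]
R3 ← R3 + (7/2)·R1: [0, 23, 0, 10, -3]
R4 ← R4 − R1: [0, -3, -2, -4, 4]
R5 ← R5 − (3)·R1: [0, -15, -1, -5, 2]
R3 ← R3 + (23/34)·R2: [0, 0, -69/17, 101/17, -3]
R4 ← R4 − (3/34)·R2: [0, 0, -25/17, -59/17, 4]
R5 ← R5 − (15/34)·R2: [0, 0, 28/17, -40/17, 2]
R4 ← R4 − (25/69)·R3: [0, 0, 0, -388/69, 117/23]
R5 ← R5 + (28/69)·R3: [0, 0, 0, 4/69, 18/23]
R5 ← R5 + (1/97)·R4: [0, 0, 0, 0, 81/97]
Echelon form has 5 nonzero rows, so rank(M) = 5.
The column space has dimension equal to the rank: 5.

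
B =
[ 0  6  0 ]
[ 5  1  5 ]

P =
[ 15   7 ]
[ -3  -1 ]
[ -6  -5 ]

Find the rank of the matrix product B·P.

2

First compute BP:
[[-18,  -6],
 [ 42,   9]]
Now row reduce the product.
R2 ← R2 + (7/3)·R1: [0, -5]
2 nonzero rows, so rank(BP) = 2.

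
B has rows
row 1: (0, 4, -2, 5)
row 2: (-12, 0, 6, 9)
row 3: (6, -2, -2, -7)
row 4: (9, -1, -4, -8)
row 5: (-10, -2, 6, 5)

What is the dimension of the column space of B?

2

Row reduce to echelon form.
Swap R1 ↔ R2
R3 ← R3 + (1/2)·R1: [0, -2, 1, -5/2]
R4 ← R4 + (3/4)·R1: [0, -1, 1/2, -5/4]
R5 ← R5 − (5/6)·R1: [0, -2, 1, -5/2]
R3 ← R3 + (1/2)·R2: [0, 0, 0, 0]
R4 ← R4 + (1/4)·R2: [0, 0, 0, 0]
R5 ← R5 + (1/2)·R2: [0, 0, 0, 0]
Echelon form has 2 nonzero rows, so rank(B) = 2.
The column space has dimension equal to the rank: 2.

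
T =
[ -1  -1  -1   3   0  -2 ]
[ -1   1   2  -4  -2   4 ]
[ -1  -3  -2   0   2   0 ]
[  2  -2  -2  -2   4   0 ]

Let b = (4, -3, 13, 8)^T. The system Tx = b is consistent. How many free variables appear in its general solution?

3

Row reduce the augmented matrix [T | b].
R2 ← R2 − R1: [0, 2, 3, -7, -2, 6, -7]
R3 ← R3 − R1: [0, -2, -1, -3, 2, 2, 9]
R4 ← R4 + (2)·R1: [0, -4, -4, 4, 4, -4, 16]
R3 ← R3 + R2: [0, 0, 2, -10, 0, 8, 2]
R4 ← R4 + (2)·R2: [0, 0, 2, -10, 0, 8, 2]
R4 ← R4 − R3: [0, 0, 0, 0, 0, 0, 0]
The echelon form has 3 nonzero rows, and every pivot lies in the first 6 columns, so rank(T) = rank([T|b]) = 3.
The system is consistent.
Free variables = (unknowns) − (rank) = 6 − 3 = 3.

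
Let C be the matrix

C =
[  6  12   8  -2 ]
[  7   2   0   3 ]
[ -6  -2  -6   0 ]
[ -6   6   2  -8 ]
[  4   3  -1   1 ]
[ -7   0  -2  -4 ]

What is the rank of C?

4

Row reduce to echelon form.
R2 ← R2 − (7/6)·R1: [0, -12, -28/3, 16/3]
R3 ← R3 + R1: [0, 10, 2, -2]
R4 ← R4 + R1: [0, 18, 10, -10]
R5 ← R5 − (2/3)·R1: [0, -5, -19/3, 7/3]
R6 ← R6 + (7/6)·R1: [0, 14, 22/3, -19/3]
R3 ← R3 + (5/6)·R2: [0, 0, -52/9, 22/9]
R4 ← R4 + (3/2)·R2: [0, 0, -4, -2]
R5 ← R5 − (5/12)·R2: [0, 0, -22/9, 1/9]
R6 ← R6 + (7/6)·R2: [0, 0, -32/9, -1/9]
R4 ← R4 − (9/13)·R3: [0, 0, 0, -48/13]
R5 ← R5 − (11/26)·R3: [0, 0, 0, -12/13]
R6 ← R6 − (8/13)·R3: [0, 0, 0, -21/13]
R5 ← R5 − (1/4)·R4: [0, 0, 0, 0]
R6 ← R6 − (7/16)·R4: [0, 0, 0, 0]
Echelon form has 4 nonzero rows, so rank(C) = 4.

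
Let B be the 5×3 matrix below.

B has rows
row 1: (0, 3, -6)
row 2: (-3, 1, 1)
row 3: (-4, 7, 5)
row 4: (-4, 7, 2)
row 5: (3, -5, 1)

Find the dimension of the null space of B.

Row reduce to echelon form.
Swap R1 ↔ R2
R3 ← R3 − (4/3)·R1: [0, 17/3, 11/3]
R4 ← R4 − (4/3)·R1: [0, 17/3, 2/3]
R5 ← R5 + R1: [0, -4, 2]
R3 ← R3 − (17/9)·R2: [0, 0, 15]
R4 ← R4 − (17/9)·R2: [0, 0, 12]
R5 ← R5 + (4/3)·R2: [0, 0, -6]
R4 ← R4 − (4/5)·R3: [0, 0, 0]
R5 ← R5 + (2/5)·R3: [0, 0, 0]
3 nonzero rows, so rank(B) = 3.
B has 3 columns; by rank–nullity, nullity = 3 − 3 = 0.

0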